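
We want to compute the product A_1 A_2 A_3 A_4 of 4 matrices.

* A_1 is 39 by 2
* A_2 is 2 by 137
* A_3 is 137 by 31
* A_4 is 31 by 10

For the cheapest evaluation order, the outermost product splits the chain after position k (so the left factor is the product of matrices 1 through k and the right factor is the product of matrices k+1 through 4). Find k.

1

Adjacent pairs: A_1A_2 = 39·2·137 = 10686; A_2A_3 = 2·137·31 = 8494; A_3A_4 = 137·31·10 = 42470.
Length 3: A_1..A_3: k=1: 0+8494+39·2·31=10912; k=2: 10686+0+39·137·31=176319 → min 10912 | A_2..A_4: k=2: 0+42470+2·137·10=45210; k=3: 8494+0+2·31·10=9114 → min 9114.
Top-level splits: k=1: (A_1..A_1)·(A_2..A_4) → 0+9114+39·2·10 = 9894; k=2: (A_1..A_2)·(A_3..A_4) → 10686+42470+39·137·10 = 106586; k=3: (A_1..A_3)·(A_4..A_4) → 10912+0+39·31·10 = 23002.
Best split is after A_1, i.e. k = 1.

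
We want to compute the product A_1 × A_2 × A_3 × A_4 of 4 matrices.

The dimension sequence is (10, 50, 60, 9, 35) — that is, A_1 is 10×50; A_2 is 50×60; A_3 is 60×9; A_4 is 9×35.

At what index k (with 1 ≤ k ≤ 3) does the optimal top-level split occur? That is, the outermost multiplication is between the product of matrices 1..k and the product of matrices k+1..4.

3

Adjacent pairs: A_1A_2 = 10·50·60 = 30000; A_2A_3 = 50·60·9 = 27000; A_3A_4 = 60·9·35 = 18900.
Length 3: A_1..A_3: k=1: 0+27000+10·50·9=31500; k=2: 30000+0+10·60·9=35400 → min 31500 | A_2..A_4: k=2: 0+18900+50·60·35=123900; k=3: 27000+0+50·9·35=42750 → min 42750.
Top-level splits: k=1: (A_1..A_1)·(A_2..A_4) → 0+42750+10·50·35 = 60250; k=2: (A_1..A_2)·(A_3..A_4) → 30000+18900+10·60·35 = 69900; k=3: (A_1..A_3)·(A_4..A_4) → 31500+0+10·9·35 = 34650.
Best split is after A_3, i.e. k = 3.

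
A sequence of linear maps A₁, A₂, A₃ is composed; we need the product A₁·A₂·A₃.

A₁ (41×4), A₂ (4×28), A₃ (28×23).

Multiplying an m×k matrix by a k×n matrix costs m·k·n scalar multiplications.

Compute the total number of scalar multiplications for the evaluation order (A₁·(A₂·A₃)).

6348

(A₂·A₃): 4×28 by 28×23 → 4×23, cost 4·28·23 = 2576
(A₁·(A₂·A₃)): 41×4 by 4×23 → 41×23, cost 41·4·23 = 3772; cumulative 6348
Total: 6348 scalar multiplications.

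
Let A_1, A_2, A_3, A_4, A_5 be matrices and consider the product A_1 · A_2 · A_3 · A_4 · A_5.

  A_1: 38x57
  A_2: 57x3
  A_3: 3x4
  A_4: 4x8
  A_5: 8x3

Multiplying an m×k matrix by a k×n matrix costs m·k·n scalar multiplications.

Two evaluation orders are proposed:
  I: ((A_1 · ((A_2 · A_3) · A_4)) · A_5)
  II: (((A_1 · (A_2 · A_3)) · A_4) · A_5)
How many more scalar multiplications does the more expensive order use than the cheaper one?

Order I = ((A_1 · ((A_2 · A_3) · A_4)) · A_5): (A_2 · A_3): 57×3 by 3×4 → 57×4, cost 57·3·4 = 684; ((A_2 · A_3) · A_4): 57×4 by 4×8 → 57×8, cost 57·4·8 = 1824; cumulative 2508; (A_1 · ((A_2 · A_3) · A_4)): 38×57 by 57×8 → 38×8, cost 38·57·8 = 17328; cumulative 19836; ((A_1 · ((A_2 · A_3) · A_4)) · A_5): 38×8 by 8×3 → 38×3, cost 38·8·3 = 912; cumulative 20748. Total 20748.
Order II = (((A_1 · (A_2 · A_3)) · A_4) · A_5): (A_2 · A_3): 57×3 by 3×4 → 57×4, cost 57·3·4 = 684; (A_1 · (A_2 · A_3)): 38×57 by 57×4 → 38×4, cost 38·57·4 = 8664; cumulative 9348; ((A_1 · (A_2 · A_3)) · A_4): 38×4 by 4×8 → 38×8, cost 38·4·8 = 1216; cumulative 10564; (((A_1 · (A_2 · A_3)) · A_4) · A_5): 38×8 by 8×3 → 38×3, cost 38·8·3 = 912; cumulative 11476. Total 11476.
Difference: |20748 − 11476| = 9272.

9272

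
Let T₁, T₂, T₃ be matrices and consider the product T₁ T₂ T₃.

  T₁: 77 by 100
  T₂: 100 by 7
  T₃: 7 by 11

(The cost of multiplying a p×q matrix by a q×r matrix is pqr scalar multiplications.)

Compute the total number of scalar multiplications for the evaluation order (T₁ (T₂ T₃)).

(T₂ T₃): 100×7 by 7×11 → 100×11, cost 100·7·11 = 7700
(T₁ (T₂ T₃)): 77×100 by 100×11 → 77×11, cost 77·100·11 = 84700; cumulative 92400
Total: 92400 scalar multiplications.

92400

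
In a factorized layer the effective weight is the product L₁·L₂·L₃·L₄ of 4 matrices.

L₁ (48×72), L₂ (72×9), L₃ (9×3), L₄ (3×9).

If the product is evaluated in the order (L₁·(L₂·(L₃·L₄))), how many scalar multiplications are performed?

(L₃·L₄): 9×3 by 3×9 → 9×9, cost 9·3·9 = 243
(L₂·(L₃·L₄)): 72×9 by 9×9 → 72×9, cost 72·9·9 = 5832; cumulative 6075
(L₁·(L₂·(L₃·L₄))): 48×72 by 72×9 → 48×9, cost 48·72·9 = 31104; cumulative 37179
Total: 37179 scalar multiplications.

37179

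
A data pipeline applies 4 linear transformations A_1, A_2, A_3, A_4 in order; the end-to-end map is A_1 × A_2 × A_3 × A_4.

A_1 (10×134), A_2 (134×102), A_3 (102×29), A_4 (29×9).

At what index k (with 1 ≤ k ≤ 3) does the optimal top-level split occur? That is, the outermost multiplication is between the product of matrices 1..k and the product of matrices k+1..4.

Adjacent pairs: A_1A_2 = 10·134·102 = 136680; A_2A_3 = 134·102·29 = 396372; A_3A_4 = 102·29·9 = 26622.
Length 3: A_1..A_3: k=1: 0+396372+10·134·29=435232; k=2: 136680+0+10·102·29=166260 → min 166260 | A_2..A_4: k=2: 0+26622+134·102·9=149634; k=3: 396372+0+134·29·9=431346 → min 149634.
Top-level splits: k=1: (A_1..A_1)·(A_2..A_4) → 0+149634+10·134·9 = 161694; k=2: (A_1..A_2)·(A_3..A_4) → 136680+26622+10·102·9 = 172482; k=3: (A_1..A_3)·(A_4..A_4) → 166260+0+10·29·9 = 168870.
Best split is after A_1, i.e. k = 1.

1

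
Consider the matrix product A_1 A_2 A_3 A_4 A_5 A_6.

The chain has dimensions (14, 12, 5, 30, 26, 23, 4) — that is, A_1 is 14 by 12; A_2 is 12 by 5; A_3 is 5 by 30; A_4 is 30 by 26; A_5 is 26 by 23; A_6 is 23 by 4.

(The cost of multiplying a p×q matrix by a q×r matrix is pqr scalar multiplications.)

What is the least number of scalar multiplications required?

7024

Adjacent pairs: A_1A_2 = 14·12·5 = 840; A_2A_3 = 12·5·30 = 1800; A_3A_4 = 5·30·26 = 3900; A_4A_5 = 30·26·23 = 17940; A_5A_6 = 26·23·4 = 2392.
Length 3: A_1..A_3: k=1: 0+1800+14·12·30=6840; k=2: 840+0+14·5·30=2940 → min 2940 | A_2..A_4: k=2: 0+3900+12·5·26=5460; k=3: 1800+0+12·30·26=11160 → min 5460 | A_3..A_5: k=3: 0+17940+5·30·23=21390; k=4: 3900+0+5·26·23=6890 → min 6890 | A_4..A_6: k=4: 0+2392+30·26·4=5512; k=5: 17940+0+30·23·4=20700 → min 5512.
Length 4: A_1..A_4: k=1: 0+5460+14·12·26=9828; k=2: 840+3900+14·5·26=6560; k=3: 2940+0+14·30·26=13860 → min 6560 | A_2..A_5: k=2: 0+6890+12·5·23=8270; k=3: 1800+17940+12·30·23=28020; k=4: 5460+0+12·26·23=12636 → min 8270 | A_3..A_6: k=3: 0+5512+5·30·4=6112; k=4: 3900+2392+5·26·4=6812; k=5: 6890+0+5·23·4=7350 → min 6112.
Length 5: A_1..A_5: k=1: 0+8270+14·12·23=12134; k=2: 840+6890+14·5·23=9340; k=3: 2940+17940+14·30·23=30540; k=4: 6560+0+14·26·23=14932 → min 9340 | A_2..A_6: k=2: 0+6112+12·5·4=6352; k=3: 1800+5512+12·30·4=8752; k=4: 5460+2392+12·26·4=9100; k=5: 8270+0+12·23·4=9374 → min 6352.
Length 6: A_1..A_6: k=1: 0+6352+14·12·4=7024; k=2: 840+6112+14·5·4=7232; k=3: 2940+5512+14·30·4=10132; k=4: 6560+2392+14·26·4=10408; k=5: 9340+0+14·23·4=10628 → min 7024.
Optimal order: (A_1 (A_2 (A_3 (A_4 (A_5 A_6))))) with cost 7024.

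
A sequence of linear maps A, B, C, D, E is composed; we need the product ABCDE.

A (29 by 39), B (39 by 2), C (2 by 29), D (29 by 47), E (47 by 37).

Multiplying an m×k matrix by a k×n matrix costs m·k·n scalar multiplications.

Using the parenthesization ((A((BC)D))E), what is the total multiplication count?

159007

(BC): 39×2 by 2×29 → 39×29, cost 39·2·29 = 2262
((BC)D): 39×29 by 29×47 → 39×47, cost 39·29·47 = 53157; cumulative 55419
(A((BC)D)): 29×39 by 39×47 → 29×47, cost 29·39·47 = 53157; cumulative 108576
((A((BC)D))E): 29×47 by 47×37 → 29×37, cost 29·47·37 = 50431; cumulative 159007
Total: 159007 scalar multiplications.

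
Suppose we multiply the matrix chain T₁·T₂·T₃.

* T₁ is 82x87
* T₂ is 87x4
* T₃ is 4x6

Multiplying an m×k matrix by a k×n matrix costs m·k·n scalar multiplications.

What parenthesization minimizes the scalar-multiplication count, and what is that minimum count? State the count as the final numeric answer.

(T₁·(T₂·T₃)): cost 44892.
((T₁·T₂)·T₃): cost 30504.
Optimal: ((T₁·T₂)·T₃) with cost 30504.

30504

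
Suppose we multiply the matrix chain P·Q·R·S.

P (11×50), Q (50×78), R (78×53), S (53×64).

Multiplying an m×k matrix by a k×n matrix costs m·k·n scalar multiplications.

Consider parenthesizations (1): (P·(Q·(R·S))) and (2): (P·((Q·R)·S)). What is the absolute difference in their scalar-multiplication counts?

Order (1) = (P·(Q·(R·S))): (R·S): 78×53 by 53×64 → 78×64, cost 78·53·64 = 264576; (Q·(R·S)): 50×78 by 78×64 → 50×64, cost 50·78·64 = 249600; cumulative 514176; (P·(Q·(R·S))): 11×50 by 50×64 → 11×64, cost 11·50·64 = 35200; cumulative 549376. Total 549376.
Order (2) = (P·((Q·R)·S)): (Q·R): 50×78 by 78×53 → 50×53, cost 50·78·53 = 206700; ((Q·R)·S): 50×53 by 53×64 → 50×64, cost 50·53·64 = 169600; cumulative 376300; (P·((Q·R)·S)): 11×50 by 50×64 → 11×64, cost 11·50·64 = 35200; cumulative 411500. Total 411500.
Difference: |549376 − 411500| = 137876.

137876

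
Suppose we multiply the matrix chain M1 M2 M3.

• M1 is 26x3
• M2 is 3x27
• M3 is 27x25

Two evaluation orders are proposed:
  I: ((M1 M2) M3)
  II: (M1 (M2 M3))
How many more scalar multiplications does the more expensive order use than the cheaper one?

Order I = ((M1 M2) M3): (M1 M2): 26×3 by 3×27 → 26×27, cost 26·3·27 = 2106; ((M1 M2) M3): 26×27 by 27×25 → 26×25, cost 26·27·25 = 17550; cumulative 19656. Total 19656.
Order II = (M1 (M2 M3)): (M2 M3): 3×27 by 27×25 → 3×25, cost 3·27·25 = 2025; (M1 (M2 M3)): 26×3 by 3×25 → 26×25, cost 26·3·25 = 1950; cumulative 3975. Total 3975.
Difference: |19656 − 3975| = 15681.

15681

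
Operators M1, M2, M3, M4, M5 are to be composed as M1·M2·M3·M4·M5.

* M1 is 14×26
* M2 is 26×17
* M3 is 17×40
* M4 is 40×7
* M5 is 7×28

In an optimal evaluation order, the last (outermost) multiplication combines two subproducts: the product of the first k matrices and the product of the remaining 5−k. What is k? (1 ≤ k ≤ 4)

Adjacent pairs: M1M2 = 14·26·17 = 6188; M2M3 = 26·17·40 = 17680; M3M4 = 17·40·7 = 4760; M4M5 = 40·7·28 = 7840.
Length 3: M1..M3: k=1: 0+17680+14·26·40=32240; k=2: 6188+0+14·17·40=15708 → min 15708 | M2..M4: k=2: 0+4760+26·17·7=7854; k=3: 17680+0+26·40·7=24960 → min 7854 | M3..M5: k=3: 0+7840+17·40·28=26880; k=4: 4760+0+17·7·28=8092 → min 8092.
Length 4: M1..M4: k=1: 0+7854+14·26·7=10402; k=2: 6188+4760+14·17·7=12614; k=3: 15708+0+14·40·7=19628 → min 10402 | M2..M5: k=2: 0+8092+26·17·28=20468; k=3: 17680+7840+26·40·28=54640; k=4: 7854+0+26·7·28=12950 → min 12950.
Top-level splits: k=1: (M1..M1)·(M2..M5) → 0+12950+14·26·28 = 23142; k=2: (M1..M2)·(M3..M5) → 6188+8092+14·17·28 = 20944; k=3: (M1..M3)·(M4..M5) → 15708+7840+14·40·28 = 39228; k=4: (M1..M4)·(M5..M5) → 10402+0+14·7·28 = 13146.
Best split is after M4, i.e. k = 4.

4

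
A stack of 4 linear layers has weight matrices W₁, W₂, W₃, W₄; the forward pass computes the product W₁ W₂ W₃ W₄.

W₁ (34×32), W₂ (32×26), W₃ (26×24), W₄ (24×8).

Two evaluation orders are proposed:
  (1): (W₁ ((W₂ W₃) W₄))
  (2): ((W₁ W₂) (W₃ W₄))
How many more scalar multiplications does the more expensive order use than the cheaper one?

Order (1) = (W₁ ((W₂ W₃) W₄)): (W₂ W₃): 32×26 by 26×24 → 32×24, cost 32·26·24 = 19968; ((W₂ W₃) W₄): 32×24 by 24×8 → 32×8, cost 32·24·8 = 6144; cumulative 26112; (W₁ ((W₂ W₃) W₄)): 34×32 by 32×8 → 34×8, cost 34·32·8 = 8704; cumulative 34816. Total 34816.
Order (2) = ((W₁ W₂) (W₃ W₄)): (W₁ W₂): 34×32 by 32×26 → 34×26, cost 34·32·26 = 28288; (W₃ W₄): 26×24 by 24×8 → 26×8, cost 26·24·8 = 4992; ((W₁ W₂) (W₃ W₄)): 34×26 by 26×8 → 34×8, cost 34·26·8 = 7072; cumulative 40352. Total 40352.
Difference: |34816 − 40352| = 5536.

5536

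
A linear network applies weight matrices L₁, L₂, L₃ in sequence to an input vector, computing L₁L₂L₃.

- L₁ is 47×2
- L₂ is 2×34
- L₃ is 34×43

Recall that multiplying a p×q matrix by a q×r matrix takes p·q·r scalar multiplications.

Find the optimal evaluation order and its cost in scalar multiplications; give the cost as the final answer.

(L₁(L₂L₃)): cost 6966.
((L₁L₂)L₃): cost 71910.
Optimal: (L₁(L₂L₃)) with cost 6966.

6966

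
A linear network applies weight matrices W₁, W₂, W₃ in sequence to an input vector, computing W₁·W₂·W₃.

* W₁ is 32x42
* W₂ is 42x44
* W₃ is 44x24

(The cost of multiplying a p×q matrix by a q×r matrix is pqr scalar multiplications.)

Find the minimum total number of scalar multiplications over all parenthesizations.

76608

Order (W₁·(W₂·W₃)): (W₂·W₃): 42×44 by 44×24 → 42×24, cost 42·44·24 = 44352; (W₁·(W₂·W₃)): 32×42 by 42×24 → 32×24, cost 32·42·24 = 32256; cumulative 76608. Total 76608.
Order ((W₁·W₂)·W₃): (W₁·W₂): 32×42 by 42×44 → 32×44, cost 32·42·44 = 59136; ((W₁·W₂)·W₃): 32×44 by 44×24 → 32×24, cost 32·44·24 = 33792; cumulative 92928. Total 92928.
Minimum: 76608.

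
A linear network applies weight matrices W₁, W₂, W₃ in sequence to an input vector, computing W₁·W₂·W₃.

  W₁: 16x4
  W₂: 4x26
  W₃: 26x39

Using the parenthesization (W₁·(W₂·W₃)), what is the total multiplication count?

(W₂·W₃): 4×26 by 26×39 → 4×39, cost 4·26·39 = 4056
(W₁·(W₂·W₃)): 16×4 by 4×39 → 16×39, cost 16·4·39 = 2496; cumulative 6552
Total: 6552 scalar multiplications.

6552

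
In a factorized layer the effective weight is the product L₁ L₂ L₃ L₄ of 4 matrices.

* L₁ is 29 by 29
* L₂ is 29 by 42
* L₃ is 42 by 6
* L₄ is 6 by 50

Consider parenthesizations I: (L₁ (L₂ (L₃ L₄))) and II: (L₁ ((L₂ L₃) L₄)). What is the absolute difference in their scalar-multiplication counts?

57492

Order I = (L₁ (L₂ (L₃ L₄))): (L₃ L₄): 42×6 by 6×50 → 42×50, cost 42·6·50 = 12600; (L₂ (L₃ L₄)): 29×42 by 42×50 → 29×50, cost 29·42·50 = 60900; cumulative 73500; (L₁ (L₂ (L₃ L₄))): 29×29 by 29×50 → 29×50, cost 29·29·50 = 42050; cumulative 115550. Total 115550.
Order II = (L₁ ((L₂ L₃) L₄)): (L₂ L₃): 29×42 by 42×6 → 29×6, cost 29·42·6 = 7308; ((L₂ L₃) L₄): 29×6 by 6×50 → 29×50, cost 29·6·50 = 8700; cumulative 16008; (L₁ ((L₂ L₃) L₄)): 29×29 by 29×50 → 29×50, cost 29·29·50 = 42050; cumulative 58058. Total 58058.
Difference: |115550 − 58058| = 57492.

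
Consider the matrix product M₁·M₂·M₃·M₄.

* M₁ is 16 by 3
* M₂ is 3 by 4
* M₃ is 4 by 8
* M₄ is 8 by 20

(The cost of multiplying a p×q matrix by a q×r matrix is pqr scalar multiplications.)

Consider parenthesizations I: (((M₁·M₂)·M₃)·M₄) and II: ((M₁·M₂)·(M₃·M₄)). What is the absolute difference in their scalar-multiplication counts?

1152

Order I = (((M₁·M₂)·M₃)·M₄): (M₁·M₂): 16×3 by 3×4 → 16×4, cost 16·3·4 = 192; ((M₁·M₂)·M₃): 16×4 by 4×8 → 16×8, cost 16·4·8 = 512; cumulative 704; (((M₁·M₂)·M₃)·M₄): 16×8 by 8×20 → 16×20, cost 16·8·20 = 2560; cumulative 3264. Total 3264.
Order II = ((M₁·M₂)·(M₃·M₄)): (M₁·M₂): 16×3 by 3×4 → 16×4, cost 16·3·4 = 192; (M₃·M₄): 4×8 by 8×20 → 4×20, cost 4·8·20 = 640; ((M₁·M₂)·(M₃·M₄)): 16×4 by 4×20 → 16×20, cost 16·4·20 = 1280; cumulative 2112. Total 2112.
Difference: |3264 − 2112| = 1152.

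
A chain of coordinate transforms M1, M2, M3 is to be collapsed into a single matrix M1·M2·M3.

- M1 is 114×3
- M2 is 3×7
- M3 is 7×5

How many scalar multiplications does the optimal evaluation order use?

1815

Order (M1·(M2·M3)): (M2·M3): 3×7 by 7×5 → 3×5, cost 3·7·5 = 105; (M1·(M2·M3)): 114×3 by 3×5 → 114×5, cost 114·3·5 = 1710; cumulative 1815. Total 1815.
Order ((M1·M2)·M3): (M1·M2): 114×3 by 3×7 → 114×7, cost 114·3·7 = 2394; ((M1·M2)·M3): 114×7 by 7×5 → 114×5, cost 114·7·5 = 3990; cumulative 6384. Total 6384.
Minimum: 1815.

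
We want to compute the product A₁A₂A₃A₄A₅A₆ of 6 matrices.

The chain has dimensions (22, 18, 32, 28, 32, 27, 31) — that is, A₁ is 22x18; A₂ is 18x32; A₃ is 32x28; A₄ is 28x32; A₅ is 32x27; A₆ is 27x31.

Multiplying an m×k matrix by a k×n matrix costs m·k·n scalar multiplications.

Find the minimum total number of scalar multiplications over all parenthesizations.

Adjacent pairs: A₁A₂ = 22·18·32 = 12672; A₂A₃ = 18·32·28 = 16128; A₃A₄ = 32·28·32 = 28672; A₄A₅ = 28·32·27 = 24192; A₅A₆ = 32·27·31 = 26784.
Length 3: A₁..A₃: k=1: 0+16128+22·18·28=27216; k=2: 12672+0+22·32·28=32384 → min 27216 | A₂..A₄: k=2: 0+28672+18·32·32=47104; k=3: 16128+0+18·28·32=32256 → min 32256 | A₃..A₅: k=3: 0+24192+32·28·27=48384; k=4: 28672+0+32·32·27=56320 → min 48384 | A₄..A₆: k=4: 0+26784+28·32·31=54560; k=5: 24192+0+28·27·31=47628 → min 47628.
Length 4: A₁..A₄: k=1: 0+32256+22·18·32=44928; k=2: 12672+28672+22·32·32=63872; k=3: 27216+0+22·28·32=46928 → min 44928 | A₂..A₅: k=2: 0+48384+18·32·27=63936; k=3: 16128+24192+18·28·27=53928; k=4: 32256+0+18·32·27=47808 → min 47808 | A₃..A₆: k=3: 0+47628+32·28·31=75404; k=4: 28672+26784+32·32·31=87200; k=5: 48384+0+32·27·31=75168 → min 75168.
Length 5: A₁..A₅: k=1: 0+47808+22·18·27=58500; k=2: 12672+48384+22·32·27=80064; k=3: 27216+24192+22·28·27=68040; k=4: 44928+0+22·32·27=63936 → min 58500 | A₂..A₆: k=2: 0+75168+18·32·31=93024; k=3: 16128+47628+18·28·31=79380; k=4: 32256+26784+18·32·31=76896; k=5: 47808+0+18·27·31=62874 → min 62874.
Length 6: A₁..A₆: k=1: 0+62874+22·18·31=75150; k=2: 12672+75168+22·32·31=109664; k=3: 27216+47628+22·28·31=93940; k=4: 44928+26784+22·32·31=93536; k=5: 58500+0+22·27·31=76914 → min 75150.
Optimal order: (A₁((((A₂A₃)A₄)A₅)A₆)) with cost 75150.

75150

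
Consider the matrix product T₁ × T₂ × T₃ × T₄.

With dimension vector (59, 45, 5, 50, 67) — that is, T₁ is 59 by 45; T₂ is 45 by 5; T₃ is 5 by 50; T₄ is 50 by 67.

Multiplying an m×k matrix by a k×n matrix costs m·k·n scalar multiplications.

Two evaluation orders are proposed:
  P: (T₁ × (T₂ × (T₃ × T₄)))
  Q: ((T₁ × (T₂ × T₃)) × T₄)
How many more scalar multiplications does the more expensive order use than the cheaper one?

Order P = (T₁ × (T₂ × (T₃ × T₄))): (T₃ × T₄): 5×50 by 50×67 → 5×67, cost 5·50·67 = 16750; (T₂ × (T₃ × T₄)): 45×5 by 5×67 → 45×67, cost 45·5·67 = 15075; cumulative 31825; (T₁ × (T₂ × (T₃ × T₄))): 59×45 by 45×67 → 59×67, cost 59·45·67 = 177885; cumulative 209710. Total 209710.
Order Q = ((T₁ × (T₂ × T₃)) × T₄): (T₂ × T₃): 45×5 by 5×50 → 45×50, cost 45·5·50 = 11250; (T₁ × (T₂ × T₃)): 59×45 by 45×50 → 59×50, cost 59·45·50 = 132750; cumulative 144000; ((T₁ × (T₂ × T₃)) × T₄): 59×50 by 50×67 → 59×67, cost 59·50·67 = 197650; cumulative 341650. Total 341650.
Difference: |209710 − 341650| = 131940.

131940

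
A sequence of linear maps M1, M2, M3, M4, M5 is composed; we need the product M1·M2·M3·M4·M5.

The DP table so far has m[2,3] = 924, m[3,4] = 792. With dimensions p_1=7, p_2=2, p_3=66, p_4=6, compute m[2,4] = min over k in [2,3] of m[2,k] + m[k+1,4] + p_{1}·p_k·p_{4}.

m[2,4] = min over k∈[2,3] of m[2,k]+m[k+1,4]+p_{1}·p_k·p_{4}.
k=2: 0 + 792 + 7·2·6 = 876; k=3: 924 + 0 + 7·66·6 = 3696.
Minimum: 876 at k=2.

876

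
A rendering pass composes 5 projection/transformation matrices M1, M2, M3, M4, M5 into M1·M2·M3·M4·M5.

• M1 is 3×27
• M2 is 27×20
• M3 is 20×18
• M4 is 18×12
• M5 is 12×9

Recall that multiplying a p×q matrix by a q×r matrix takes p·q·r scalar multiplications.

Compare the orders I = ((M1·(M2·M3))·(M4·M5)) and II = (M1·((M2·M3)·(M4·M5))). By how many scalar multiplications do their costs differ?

3159

Order I = ((M1·(M2·M3))·(M4·M5)): (M2·M3): 27×20 by 20×18 → 27×18, cost 27·20·18 = 9720; (M1·(M2·M3)): 3×27 by 27×18 → 3×18, cost 3·27·18 = 1458; cumulative 11178; (M4·M5): 18×12 by 12×9 → 18×9, cost 18·12·9 = 1944; ((M1·(M2·M3))·(M4·M5)): 3×18 by 18×9 → 3×9, cost 3·18·9 = 486; cumulative 13608. Total 13608.
Order II = (M1·((M2·M3)·(M4·M5))): (M2·M3): 27×20 by 20×18 → 27×18, cost 27·20·18 = 9720; (M4·M5): 18×12 by 12×9 → 18×9, cost 18·12·9 = 1944; ((M2·M3)·(M4·M5)): 27×18 by 18×9 → 27×9, cost 27·18·9 = 4374; cumulative 16038; (M1·((M2·M3)·(M4·M5))): 3×27 by 27×9 → 3×9, cost 3·27·9 = 729; cumulative 16767. Total 16767.
Difference: |13608 − 16767| = 3159.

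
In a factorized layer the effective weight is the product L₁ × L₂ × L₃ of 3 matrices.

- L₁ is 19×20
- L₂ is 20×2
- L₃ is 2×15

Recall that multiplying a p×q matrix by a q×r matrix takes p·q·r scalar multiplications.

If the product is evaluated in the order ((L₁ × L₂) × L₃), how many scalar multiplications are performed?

1330

(L₁ × L₂): 19×20 by 20×2 → 19×2, cost 19·20·2 = 760
((L₁ × L₂) × L₃): 19×2 by 2×15 → 19×15, cost 19·2·15 = 570; cumulative 1330
Total: 1330 scalar multiplications.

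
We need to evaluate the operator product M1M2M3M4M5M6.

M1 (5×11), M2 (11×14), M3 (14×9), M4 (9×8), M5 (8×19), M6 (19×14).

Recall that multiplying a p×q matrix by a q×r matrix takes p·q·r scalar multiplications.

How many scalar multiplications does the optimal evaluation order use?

Adjacent pairs: M1M2 = 5·11·14 = 770; M2M3 = 11·14·9 = 1386; M3M4 = 14·9·8 = 1008; M4M5 = 9·8·19 = 1368; M5M6 = 8·19·14 = 2128.
Length 3: M1..M3: k=1: 0+1386+5·11·9=1881; k=2: 770+0+5·14·9=1400 → min 1400 | M2..M4: k=2: 0+1008+11·14·8=2240; k=3: 1386+0+11·9·8=2178 → min 2178 | M3..M5: k=3: 0+1368+14·9·19=3762; k=4: 1008+0+14·8·19=3136 → min 3136 | M4..M6: k=4: 0+2128+9·8·14=3136; k=5: 1368+0+9·19·14=3762 → min 3136.
Length 4: M1..M4: k=1: 0+2178+5·11·8=2618; k=2: 770+1008+5·14·8=2338; k=3: 1400+0+5·9·8=1760 → min 1760 | M2..M5: k=2: 0+3136+11·14·19=6062; k=3: 1386+1368+11·9·19=4635; k=4: 2178+0+11·8·19=3850 → min 3850 | M3..M6: k=3: 0+3136+14·9·14=4900; k=4: 1008+2128+14·8·14=4704; k=5: 3136+0+14·19·14=6860 → min 4704.
Length 5: M1..M5: k=1: 0+3850+5·11·19=4895; k=2: 770+3136+5·14·19=5236; k=3: 1400+1368+5·9·19=3623; k=4: 1760+0+5·8·19=2520 → min 2520 | M2..M6: k=2: 0+4704+11·14·14=6860; k=3: 1386+3136+11·9·14=5908; k=4: 2178+2128+11·8·14=5538; k=5: 3850+0+11·19·14=6776 → min 5538.
Length 6: M1..M6: k=1: 0+5538+5·11·14=6308; k=2: 770+4704+5·14·14=6454; k=3: 1400+3136+5·9·14=5166; k=4: 1760+2128+5·8·14=4448; k=5: 2520+0+5·19·14=3850 → min 3850.
Optimal order: (((((M1M2)M3)M4)M5)M6) with cost 3850.

3850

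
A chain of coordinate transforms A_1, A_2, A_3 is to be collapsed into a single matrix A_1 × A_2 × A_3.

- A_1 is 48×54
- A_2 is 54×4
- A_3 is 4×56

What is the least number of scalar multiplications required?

Order (A_1 × (A_2 × A_3)): (A_2 × A_3): 54×4 by 4×56 → 54×56, cost 54·4·56 = 12096; (A_1 × (A_2 × A_3)): 48×54 by 54×56 → 48×56, cost 48·54·56 = 145152; cumulative 157248. Total 157248.
Order ((A_1 × A_2) × A_3): (A_1 × A_2): 48×54 by 54×4 → 48×4, cost 48·54·4 = 10368; ((A_1 × A_2) × A_3): 48×4 by 4×56 → 48×56, cost 48·4·56 = 10752; cumulative 21120. Total 21120.
Minimum: 21120.

21120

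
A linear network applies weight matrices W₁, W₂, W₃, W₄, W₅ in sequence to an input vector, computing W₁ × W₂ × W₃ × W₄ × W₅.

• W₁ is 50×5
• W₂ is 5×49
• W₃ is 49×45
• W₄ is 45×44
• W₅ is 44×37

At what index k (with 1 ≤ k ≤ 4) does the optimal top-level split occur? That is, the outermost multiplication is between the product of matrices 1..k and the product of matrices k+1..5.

1

Adjacent pairs: W₁W₂ = 50·5·49 = 12250; W₂W₃ = 5·49·45 = 11025; W₃W₄ = 49·45·44 = 97020; W₄W₅ = 45·44·37 = 73260.
Length 3: W₁..W₃: k=1: 0+11025+50·5·45=22275; k=2: 12250+0+50·49·45=122500 → min 22275 | W₂..W₄: k=2: 0+97020+5·49·44=107800; k=3: 11025+0+5·45·44=20925 → min 20925 | W₃..W₅: k=3: 0+73260+49·45·37=154845; k=4: 97020+0+49·44·37=176792 → min 154845.
Length 4: W₁..W₄: k=1: 0+20925+50·5·44=31925; k=2: 12250+97020+50·49·44=217070; k=3: 22275+0+50·45·44=121275 → min 31925 | W₂..W₅: k=2: 0+154845+5·49·37=163910; k=3: 11025+73260+5·45·37=92610; k=4: 20925+0+5·44·37=29065 → min 29065.
Top-level splits: k=1: (W₁..W₁)·(W₂..W₅) → 0+29065+50·5·37 = 38315; k=2: (W₁..W₂)·(W₃..W₅) → 12250+154845+50·49·37 = 257745; k=3: (W₁..W₃)·(W₄..W₅) → 22275+73260+50·45·37 = 178785; k=4: (W₁..W₄)·(W₅..W₅) → 31925+0+50·44·37 = 113325.
Best split is after W₁, i.e. k = 1.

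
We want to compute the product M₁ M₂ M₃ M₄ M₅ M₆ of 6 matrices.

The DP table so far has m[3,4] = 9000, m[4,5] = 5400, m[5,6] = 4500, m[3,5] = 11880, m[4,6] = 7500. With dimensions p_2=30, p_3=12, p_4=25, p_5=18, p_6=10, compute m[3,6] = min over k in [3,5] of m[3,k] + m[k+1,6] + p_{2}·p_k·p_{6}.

11100

m[3,6] = min over k∈[3,5] of m[3,k]+m[k+1,6]+p_{2}·p_k·p_{6}.
k=3: 0 + 7500 + 30·12·10 = 11100; k=4: 9000 + 4500 + 30·25·10 = 21000; k=5: 11880 + 0 + 30·18·10 = 17280.
Minimum: 11100 at k=3.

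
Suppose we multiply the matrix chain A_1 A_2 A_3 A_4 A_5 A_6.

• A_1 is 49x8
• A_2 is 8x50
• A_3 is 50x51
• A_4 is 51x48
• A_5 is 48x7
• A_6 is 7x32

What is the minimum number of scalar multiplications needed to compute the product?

Adjacent pairs: A_1A_2 = 49·8·50 = 19600; A_2A_3 = 8·50·51 = 20400; A_3A_4 = 50·51·48 = 122400; A_4A_5 = 51·48·7 = 17136; A_5A_6 = 48·7·32 = 10752.
Length 3: A_1..A_3: k=1: 0+20400+49·8·51=40392; k=2: 19600+0+49·50·51=144550 → min 40392 | A_2..A_4: k=2: 0+122400+8·50·48=141600; k=3: 20400+0+8·51·48=39984 → min 39984 | A_3..A_5: k=3: 0+17136+50·51·7=34986; k=4: 122400+0+50·48·7=139200 → min 34986 | A_4..A_6: k=4: 0+10752+51·48·32=89088; k=5: 17136+0+51·7·32=28560 → min 28560.
Length 4: A_1..A_4: k=1: 0+39984+49·8·48=58800; k=2: 19600+122400+49·50·48=259600; k=3: 40392+0+49·51·48=160344 → min 58800 | A_2..A_5: k=2: 0+34986+8·50·7=37786; k=3: 20400+17136+8·51·7=40392; k=4: 39984+0+8·48·7=42672 → min 37786 | A_3..A_6: k=3: 0+28560+50·51·32=110160; k=4: 122400+10752+50·48·32=209952; k=5: 34986+0+50·7·32=46186 → min 46186.
Length 5: A_1..A_5: k=1: 0+37786+49·8·7=40530; k=2: 19600+34986+49·50·7=71736; k=3: 40392+17136+49·51·7=75021; k=4: 58800+0+49·48·7=75264 → min 40530 | A_2..A_6: k=2: 0+46186+8·50·32=58986; k=3: 20400+28560+8·51·32=62016; k=4: 39984+10752+8·48·32=63024; k=5: 37786+0+8·7·32=39578 → min 39578.
Length 6: A_1..A_6: k=1: 0+39578+49·8·32=52122; k=2: 19600+46186+49·50·32=144186; k=3: 40392+28560+49·51·32=148920; k=4: 58800+10752+49·48·32=144816; k=5: 40530+0+49·7·32=51506 → min 51506.
Optimal order: ((A_1 (A_2 (A_3 (A_4 A_5)))) A_6) with cost 51506.

51506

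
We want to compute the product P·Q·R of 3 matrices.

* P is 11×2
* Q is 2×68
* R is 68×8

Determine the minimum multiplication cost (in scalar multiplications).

1264

Order (P·(Q·R)): (Q·R): 2×68 by 68×8 → 2×8, cost 2·68·8 = 1088; (P·(Q·R)): 11×2 by 2×8 → 11×8, cost 11·2·8 = 176; cumulative 1264. Total 1264.
Order ((P·Q)·R): (P·Q): 11×2 by 2×68 → 11×68, cost 11·2·68 = 1496; ((P·Q)·R): 11×68 by 68×8 → 11×8, cost 11·68·8 = 5984; cumulative 7480. Total 7480.
Minimum: 1264.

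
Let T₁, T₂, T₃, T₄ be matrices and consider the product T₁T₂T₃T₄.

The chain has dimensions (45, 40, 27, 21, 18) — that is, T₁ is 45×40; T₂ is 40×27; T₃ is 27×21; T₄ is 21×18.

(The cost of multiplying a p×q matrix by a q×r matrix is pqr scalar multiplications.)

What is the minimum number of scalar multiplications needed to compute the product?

Adjacent pairs: T₁T₂ = 45·40·27 = 48600; T₂T₃ = 40·27·21 = 22680; T₃T₄ = 27·21·18 = 10206.
Length 3: T₁..T₃: k=1: 0+22680+45·40·21=60480; k=2: 48600+0+45·27·21=74115 → min 60480 | T₂..T₄: k=2: 0+10206+40·27·18=29646; k=3: 22680+0+40·21·18=37800 → min 29646.
Length 4: T₁..T₄: k=1: 0+29646+45·40·18=62046; k=2: 48600+10206+45·27·18=80676; k=3: 60480+0+45·21·18=77490 → min 62046.
Optimal order: (T₁(T₂(T₃T₄))) with cost 62046.

62046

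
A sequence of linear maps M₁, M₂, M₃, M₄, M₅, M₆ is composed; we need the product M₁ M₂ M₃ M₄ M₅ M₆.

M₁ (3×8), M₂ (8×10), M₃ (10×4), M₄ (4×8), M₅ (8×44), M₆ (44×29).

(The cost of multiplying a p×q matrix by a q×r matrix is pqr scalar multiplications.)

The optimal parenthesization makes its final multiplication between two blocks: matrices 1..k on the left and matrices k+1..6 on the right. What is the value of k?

5

Adjacent pairs: M₁M₂ = 3·8·10 = 240; M₂M₃ = 8·10·4 = 320; M₃M₄ = 10·4·8 = 320; M₄M₅ = 4·8·44 = 1408; M₅M₆ = 8·44·29 = 10208.
Length 3: M₁..M₃: k=1: 0+320+3·8·4=416; k=2: 240+0+3·10·4=360 → min 360 | M₂..M₄: k=2: 0+320+8·10·8=960; k=3: 320+0+8·4·8=576 → min 576 | M₃..M₅: k=3: 0+1408+10·4·44=3168; k=4: 320+0+10·8·44=3840 → min 3168 | M₄..M₆: k=4: 0+10208+4·8·29=11136; k=5: 1408+0+4·44·29=6512 → min 6512.
Length 4: M₁..M₄: k=1: 0+576+3·8·8=768; k=2: 240+320+3·10·8=800; k=3: 360+0+3·4·8=456 → min 456 | M₂..M₅: k=2: 0+3168+8·10·44=6688; k=3: 320+1408+8·4·44=3136; k=4: 576+0+8·8·44=3392 → min 3136 | M₃..M₆: k=3: 0+6512+10·4·29=7672; k=4: 320+10208+10·8·29=12848; k=5: 3168+0+10·44·29=15928 → min 7672.
Length 5: M₁..M₅: k=1: 0+3136+3·8·44=4192; k=2: 240+3168+3·10·44=4728; k=3: 360+1408+3·4·44=2296; k=4: 456+0+3·8·44=1512 → min 1512 | M₂..M₆: k=2: 0+7672+8·10·29=9992; k=3: 320+6512+8·4·29=7760; k=4: 576+10208+8·8·29=12640; k=5: 3136+0+8·44·29=13344 → min 7760.
Top-level splits: k=1: (M₁..M₁)·(M₂..M₆) → 0+7760+3·8·29 = 8456; k=2: (M₁..M₂)·(M₃..M₆) → 240+7672+3·10·29 = 8782; k=3: (M₁..M₃)·(M₄..M₆) → 360+6512+3·4·29 = 7220; k=4: (M₁..M₄)·(M₅..M₆) → 456+10208+3·8·29 = 11360; k=5: (M₁..M₅)·(M₆..M₆) → 1512+0+3·44·29 = 5340.
Best split is after M₅, i.e. k = 5.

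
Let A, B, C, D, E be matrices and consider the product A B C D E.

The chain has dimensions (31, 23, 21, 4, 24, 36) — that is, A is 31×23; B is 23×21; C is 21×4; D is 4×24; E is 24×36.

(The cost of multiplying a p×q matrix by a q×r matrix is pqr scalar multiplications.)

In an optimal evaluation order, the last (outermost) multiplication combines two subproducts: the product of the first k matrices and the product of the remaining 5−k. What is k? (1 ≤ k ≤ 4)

Adjacent pairs: AB = 31·23·21 = 14973; BC = 23·21·4 = 1932; CD = 21·4·24 = 2016; DE = 4·24·36 = 3456.
Length 3: A..C: k=1: 0+1932+31·23·4=4784; k=2: 14973+0+31·21·4=17577 → min 4784 | B..D: k=2: 0+2016+23·21·24=13608; k=3: 1932+0+23·4·24=4140 → min 4140 | C..E: k=3: 0+3456+21·4·36=6480; k=4: 2016+0+21·24·36=20160 → min 6480.
Length 4: A..D: k=1: 0+4140+31·23·24=21252; k=2: 14973+2016+31·21·24=32613; k=3: 4784+0+31·4·24=7760 → min 7760 | B..E: k=2: 0+6480+23·21·36=23868; k=3: 1932+3456+23·4·36=8700; k=4: 4140+0+23·24·36=24012 → min 8700.
Top-level splits: k=1: (A..A)·(B..E) → 0+8700+31·23·36 = 34368; k=2: (A..B)·(C..E) → 14973+6480+31·21·36 = 44889; k=3: (A..C)·(D..E) → 4784+3456+31·4·36 = 12704; k=4: (A..D)·(E..E) → 7760+0+31·24·36 = 34544.
Best split is after C, i.e. k = 3.

3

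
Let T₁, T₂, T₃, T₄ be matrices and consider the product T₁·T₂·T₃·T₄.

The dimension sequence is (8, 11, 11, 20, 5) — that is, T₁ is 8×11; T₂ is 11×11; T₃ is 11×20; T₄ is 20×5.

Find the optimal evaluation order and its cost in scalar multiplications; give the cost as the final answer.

2145

Adjacent pairs: T₁T₂ = 8·11·11 = 968; T₂T₃ = 11·11·20 = 2420; T₃T₄ = 11·20·5 = 1100.
Length 3: T₁..T₃: k=1: 0+2420+8·11·20=4180; k=2: 968+0+8·11·20=2728 → min 2728 | T₂..T₄: k=2: 0+1100+11·11·5=1705; k=3: 2420+0+11·20·5=3520 → min 1705.
Length 4: T₁..T₄: k=1: 0+1705+8·11·5=2145; k=2: 968+1100+8·11·5=2508; k=3: 2728+0+8·20·5=3528 → min 2145.
Optimal parenthesization: (T₁·(T₂·(T₃·T₄))) with cost 2145.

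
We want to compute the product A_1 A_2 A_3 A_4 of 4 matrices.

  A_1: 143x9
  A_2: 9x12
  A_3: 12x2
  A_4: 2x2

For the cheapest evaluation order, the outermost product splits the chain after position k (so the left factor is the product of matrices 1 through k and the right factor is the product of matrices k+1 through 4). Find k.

1

Adjacent pairs: A_1A_2 = 143·9·12 = 15444; A_2A_3 = 9·12·2 = 216; A_3A_4 = 12·2·2 = 48.
Length 3: A_1..A_3: k=1: 0+216+143·9·2=2790; k=2: 15444+0+143·12·2=18876 → min 2790 | A_2..A_4: k=2: 0+48+9·12·2=264; k=3: 216+0+9·2·2=252 → min 252.
Top-level splits: k=1: (A_1..A_1)·(A_2..A_4) → 0+252+143·9·2 = 2826; k=2: (A_1..A_2)·(A_3..A_4) → 15444+48+143·12·2 = 18924; k=3: (A_1..A_3)·(A_4..A_4) → 2790+0+143·2·2 = 3362.
Best split is after A_1, i.e. k = 1.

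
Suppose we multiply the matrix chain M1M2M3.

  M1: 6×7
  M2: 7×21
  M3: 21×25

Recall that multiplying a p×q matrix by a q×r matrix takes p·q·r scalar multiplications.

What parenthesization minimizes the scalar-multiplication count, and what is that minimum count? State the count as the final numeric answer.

4032

(M1(M2M3)): cost 4725.
((M1M2)M3): cost 4032.
Optimal: ((M1M2)M3) with cost 4032.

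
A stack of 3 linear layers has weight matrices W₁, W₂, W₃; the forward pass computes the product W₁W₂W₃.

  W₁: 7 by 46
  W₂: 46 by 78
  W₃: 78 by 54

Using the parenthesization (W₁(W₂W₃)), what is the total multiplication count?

(W₂W₃): 46×78 by 78×54 → 46×54, cost 46·78·54 = 193752
(W₁(W₂W₃)): 7×46 by 46×54 → 7×54, cost 7·46·54 = 17388; cumulative 211140
Total: 211140 scalar multiplications.

211140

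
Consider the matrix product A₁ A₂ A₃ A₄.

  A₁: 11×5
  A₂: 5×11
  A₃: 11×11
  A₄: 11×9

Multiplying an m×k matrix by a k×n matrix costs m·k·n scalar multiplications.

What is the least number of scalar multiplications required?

1595

Adjacent pairs: A₁A₂ = 11·5·11 = 605; A₂A₃ = 5·11·11 = 605; A₃A₄ = 11·11·9 = 1089.
Length 3: A₁..A₃: k=1: 0+605+11·5·11=1210; k=2: 605+0+11·11·11=1936 → min 1210 | A₂..A₄: k=2: 0+1089+5·11·9=1584; k=3: 605+0+5·11·9=1100 → min 1100.
Length 4: A₁..A₄: k=1: 0+1100+11·5·9=1595; k=2: 605+1089+11·11·9=2783; k=3: 1210+0+11·11·9=2299 → min 1595.
Optimal order: (A₁ ((A₂ A₃) A₄)) with cost 1595.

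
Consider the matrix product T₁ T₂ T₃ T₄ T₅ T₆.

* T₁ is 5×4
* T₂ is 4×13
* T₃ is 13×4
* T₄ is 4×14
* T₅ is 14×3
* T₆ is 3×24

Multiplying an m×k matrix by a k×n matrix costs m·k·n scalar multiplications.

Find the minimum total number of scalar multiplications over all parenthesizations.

Adjacent pairs: T₁T₂ = 5·4·13 = 260; T₂T₃ = 4·13·4 = 208; T₃T₄ = 13·4·14 = 728; T₄T₅ = 4·14·3 = 168; T₅T₆ = 14·3·24 = 1008.
Length 3: T₁..T₃: k=1: 0+208+5·4·4=288; k=2: 260+0+5·13·4=520 → min 288 | T₂..T₄: k=2: 0+728+4·13·14=1456; k=3: 208+0+4·4·14=432 → min 432 | T₃..T₅: k=3: 0+168+13·4·3=324; k=4: 728+0+13·14·3=1274 → min 324 | T₄..T₆: k=4: 0+1008+4·14·24=2352; k=5: 168+0+4·3·24=456 → min 456.
Length 4: T₁..T₄: k=1: 0+432+5·4·14=712; k=2: 260+728+5·13·14=1898; k=3: 288+0+5·4·14=568 → min 568 | T₂..T₅: k=2: 0+324+4·13·3=480; k=3: 208+168+4·4·3=424; k=4: 432+0+4·14·3=600 → min 424 | T₃..T₆: k=3: 0+456+13·4·24=1704; k=4: 728+1008+13·14·24=6104; k=5: 324+0+13·3·24=1260 → min 1260.
Length 5: T₁..T₅: k=1: 0+424+5·4·3=484; k=2: 260+324+5·13·3=779; k=3: 288+168+5·4·3=516; k=4: 568+0+5·14·3=778 → min 484 | T₂..T₆: k=2: 0+1260+4·13·24=2508; k=3: 208+456+4·4·24=1048; k=4: 432+1008+4·14·24=2784; k=5: 424+0+4·3·24=712 → min 712.
Length 6: T₁..T₆: k=1: 0+712+5·4·24=1192; k=2: 260+1260+5·13·24=3080; k=3: 288+456+5·4·24=1224; k=4: 568+1008+5·14·24=3256; k=5: 484+0+5·3·24=844 → min 844.
Optimal order: ((T₁ ((T₂ T₃) (T₄ T₅))) T₆) with cost 844.

844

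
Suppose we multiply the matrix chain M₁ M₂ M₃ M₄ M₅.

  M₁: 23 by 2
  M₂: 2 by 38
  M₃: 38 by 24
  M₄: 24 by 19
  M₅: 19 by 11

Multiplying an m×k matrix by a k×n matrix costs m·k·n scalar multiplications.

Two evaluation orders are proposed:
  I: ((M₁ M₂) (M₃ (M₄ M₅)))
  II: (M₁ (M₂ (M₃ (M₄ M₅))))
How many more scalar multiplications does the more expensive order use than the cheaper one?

Order I = ((M₁ M₂) (M₃ (M₄ M₅))): (M₁ M₂): 23×2 by 2×38 → 23×38, cost 23·2·38 = 1748; (M₄ M₅): 24×19 by 19×11 → 24×11, cost 24·19·11 = 5016; (M₃ (M₄ M₅)): 38×24 by 24×11 → 38×11, cost 38·24·11 = 10032; cumulative 15048; ((M₁ M₂) (M₃ (M₄ M₅))): 23×38 by 38×11 → 23×11, cost 23·38·11 = 9614; cumulative 26410. Total 26410.
Order II = (M₁ (M₂ (M₃ (M₄ M₅)))): (M₄ M₅): 24×19 by 19×11 → 24×11, cost 24·19·11 = 5016; (M₃ (M₄ M₅)): 38×24 by 24×11 → 38×11, cost 38·24·11 = 10032; cumulative 15048; (M₂ (M₃ (M₄ M₅))): 2×38 by 38×11 → 2×11, cost 2·38·11 = 836; cumulative 15884; (M₁ (M₂ (M₃ (M₄ M₅)))): 23×2 by 2×11 → 23×11, cost 23·2·11 = 506; cumulative 16390. Total 16390.
Difference: |26410 − 16390| = 10020.

10020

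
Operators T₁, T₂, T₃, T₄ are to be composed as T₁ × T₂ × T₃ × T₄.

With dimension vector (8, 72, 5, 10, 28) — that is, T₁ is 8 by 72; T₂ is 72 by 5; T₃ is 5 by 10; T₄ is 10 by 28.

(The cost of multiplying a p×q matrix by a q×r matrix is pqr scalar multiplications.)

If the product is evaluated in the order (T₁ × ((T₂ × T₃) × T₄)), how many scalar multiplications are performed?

39888

(T₂ × T₃): 72×5 by 5×10 → 72×10, cost 72·5·10 = 3600
((T₂ × T₃) × T₄): 72×10 by 10×28 → 72×28, cost 72·10·28 = 20160; cumulative 23760
(T₁ × ((T₂ × T₃) × T₄)): 8×72 by 72×28 → 8×28, cost 8·72·28 = 16128; cumulative 39888
Total: 39888 scalar multiplications.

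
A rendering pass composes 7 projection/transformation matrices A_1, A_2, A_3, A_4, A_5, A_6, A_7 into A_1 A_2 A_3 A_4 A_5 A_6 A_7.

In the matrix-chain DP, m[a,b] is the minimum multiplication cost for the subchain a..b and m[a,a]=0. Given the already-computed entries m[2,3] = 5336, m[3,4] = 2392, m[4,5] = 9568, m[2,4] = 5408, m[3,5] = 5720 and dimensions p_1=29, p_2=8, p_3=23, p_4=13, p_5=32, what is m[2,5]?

13144

m[2,5] = min over k∈[2,4] of m[2,k]+m[k+1,5]+p_{1}·p_k·p_{5}.
k=2: 0 + 5720 + 29·8·32 = 13144; k=3: 5336 + 9568 + 29·23·32 = 36248; k=4: 5408 + 0 + 29·13·32 = 17472.
Minimum: 13144 at k=2.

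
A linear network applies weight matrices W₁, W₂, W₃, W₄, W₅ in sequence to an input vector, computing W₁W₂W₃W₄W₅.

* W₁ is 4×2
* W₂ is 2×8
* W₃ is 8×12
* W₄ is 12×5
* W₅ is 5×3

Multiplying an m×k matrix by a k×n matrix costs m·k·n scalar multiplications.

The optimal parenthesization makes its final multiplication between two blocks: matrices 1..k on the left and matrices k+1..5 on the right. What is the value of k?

Adjacent pairs: W₁W₂ = 4·2·8 = 64; W₂W₃ = 2·8·12 = 192; W₃W₄ = 8·12·5 = 480; W₄W₅ = 12·5·3 = 180.
Length 3: W₁..W₃: k=1: 0+192+4·2·12=288; k=2: 64+0+4·8·12=448 → min 288 | W₂..W₄: k=2: 0+480+2·8·5=560; k=3: 192+0+2·12·5=312 → min 312 | W₃..W₅: k=3: 0+180+8·12·3=468; k=4: 480+0+8·5·3=600 → min 468.
Length 4: W₁..W₄: k=1: 0+312+4·2·5=352; k=2: 64+480+4·8·5=704; k=3: 288+0+4·12·5=528 → min 352 | W₂..W₅: k=2: 0+468+2·8·3=516; k=3: 192+180+2·12·3=444; k=4: 312+0+2·5·3=342 → min 342.
Top-level splits: k=1: (W₁..W₁)·(W₂..W₅) → 0+342+4·2·3 = 366; k=2: (W₁..W₂)·(W₃..W₅) → 64+468+4·8·3 = 628; k=3: (W₁..W₃)·(W₄..W₅) → 288+180+4·12·3 = 612; k=4: (W₁..W₄)·(W₅..W₅) → 352+0+4·5·3 = 412.
Best split is after W₁, i.e. k = 1.

1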